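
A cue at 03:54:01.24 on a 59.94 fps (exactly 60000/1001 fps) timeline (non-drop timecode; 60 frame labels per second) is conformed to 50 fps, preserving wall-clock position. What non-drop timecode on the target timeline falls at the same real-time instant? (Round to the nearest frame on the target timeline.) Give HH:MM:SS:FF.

Source frame index: (3×3600 + 54×60 + 1) × 60 + 24 = 842484.
Real time: 842484 / (60000/1001) = 70277207/5000 s.
Target frame: (70277207/5000) × (50) = 70277207/100 ≈ 702772.070 → 702772.
At 50 labels/s: frame 702772 → 03:54:15:22.

03:54:15:22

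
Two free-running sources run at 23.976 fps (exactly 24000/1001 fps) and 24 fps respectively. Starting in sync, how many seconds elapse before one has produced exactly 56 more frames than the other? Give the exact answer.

7007/3 seconds

The gap grows by |24 − 24000/1001| = 24/1001 frames per second.
Time for a 56-frame gap: 56 ÷ (24/1001) = 7007/3 s.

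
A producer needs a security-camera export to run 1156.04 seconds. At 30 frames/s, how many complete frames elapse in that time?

Frames = 1156.04 × 30 = 173406/5 ≈ 34681.2000.
Complete frames: 34681.

34681 frames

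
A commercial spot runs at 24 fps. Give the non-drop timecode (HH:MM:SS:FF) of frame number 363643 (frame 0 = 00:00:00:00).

04:12:31:19

363643 ÷ 24 = 15151 full seconds, remainder 19 frames.
15151 s = 4 h 12 min 31 s.
Timecode: 04:12:31:19.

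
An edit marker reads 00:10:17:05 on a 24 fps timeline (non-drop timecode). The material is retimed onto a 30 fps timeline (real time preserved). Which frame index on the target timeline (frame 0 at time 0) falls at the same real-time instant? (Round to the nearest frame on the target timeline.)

Source frame index: (0×3600 + 10×60 + 17) × 24 + 5 = 14813.
Real time: 14813 / (24) = 14813/24 s.
Target frame: (14813/24) × (30) = 74065/4 ≈ 18516.250 → 18516.

frame 18516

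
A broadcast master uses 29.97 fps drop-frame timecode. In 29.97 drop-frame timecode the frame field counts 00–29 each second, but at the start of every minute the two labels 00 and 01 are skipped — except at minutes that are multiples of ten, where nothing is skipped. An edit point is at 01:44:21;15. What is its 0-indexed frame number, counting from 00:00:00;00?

As if non-drop at 30 labels/s: (1 × 3600 + 44 × 60 + 21) × 30 + 15 = 187845.
Minute boundaries passed: 104; those not divisible by 10: 104 − 10 = 94; dropped labels = 2 × 94 = 188.
Actual frame index = 187845 − 188 = 187657.

187657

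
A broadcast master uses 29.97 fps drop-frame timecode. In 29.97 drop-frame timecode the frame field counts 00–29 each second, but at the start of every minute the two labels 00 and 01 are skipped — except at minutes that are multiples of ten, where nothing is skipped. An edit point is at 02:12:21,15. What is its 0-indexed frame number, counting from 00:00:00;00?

238007

As if non-drop at 30 labels/s: (2 × 3600 + 12 × 60 + 21) × 30 + 15 = 238245.
Minute boundaries passed: 132; those not divisible by 10: 132 − 13 = 119; dropped labels = 2 × 119 = 238.
Actual frame index = 238245 − 238 = 238007.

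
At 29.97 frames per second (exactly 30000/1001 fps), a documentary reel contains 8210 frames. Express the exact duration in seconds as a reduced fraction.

821821/3000 seconds

Running time = 8210 ÷ (30000/1001) = 8210 × 1001/30000 = 821821/3000 s.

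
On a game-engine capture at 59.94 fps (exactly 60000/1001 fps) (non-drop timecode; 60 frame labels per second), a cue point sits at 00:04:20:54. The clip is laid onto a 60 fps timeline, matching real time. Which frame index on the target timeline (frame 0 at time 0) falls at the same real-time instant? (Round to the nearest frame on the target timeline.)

Source frame index: (0×3600 + 4×60 + 20) × 60 + 54 = 15654.
Real time: 15654 / (60000/1001) = 2611609/10000 s.
Target frame: (2611609/10000) × (60) = 7834827/500 ≈ 15669.654 → 15670.

frame 15670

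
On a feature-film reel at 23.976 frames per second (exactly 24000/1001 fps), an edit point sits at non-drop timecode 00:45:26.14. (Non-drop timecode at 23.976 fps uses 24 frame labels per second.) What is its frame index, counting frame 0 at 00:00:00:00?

Total seconds to the label: (0 × 3600 + 45 × 60 + 26) = 2726.
Frame index = 2726 × 24 + 14 = 65438.

frame 65438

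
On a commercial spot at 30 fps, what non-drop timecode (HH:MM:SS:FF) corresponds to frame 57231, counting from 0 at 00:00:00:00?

00:31:47:21

57231 ÷ 30 = 1907 full seconds, remainder 21 frames.
1907 s = 0 h 31 min 47 s.
Timecode: 00:31:47:21.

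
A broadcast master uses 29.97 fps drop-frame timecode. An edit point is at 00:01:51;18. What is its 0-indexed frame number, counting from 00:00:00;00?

Complete 10-minute blocks: 0, each 17982 frames → 0.
Remaining 1 whole minute in the current block: 1800 + 0 × 1798 = 1800 frames.
Within the current minute: 51 × 30 + 18 − 2 = 1546 (labels ;00/;01 skipped at this minute). Total = 0 + 1800 + 1546 = 3346.

3346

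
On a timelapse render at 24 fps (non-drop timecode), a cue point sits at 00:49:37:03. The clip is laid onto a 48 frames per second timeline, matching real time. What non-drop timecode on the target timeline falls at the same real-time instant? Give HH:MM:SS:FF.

00:49:37:06

Source frame index: (0×3600 + 49×60 + 37) × 24 + 3 = 71451.
Real time: 71451 / (24) = 23817/8 s.
Target frame: (23817/8) × (48) = 142902.
At 48 labels/s: frame 142902 → 00:49:37:06.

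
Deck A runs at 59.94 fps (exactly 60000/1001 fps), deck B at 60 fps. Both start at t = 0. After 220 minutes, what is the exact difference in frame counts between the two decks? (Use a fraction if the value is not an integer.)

220 min = 13200 s.
A emits 60000/1001 × 13200 = 72000000/91 frames; B emits 60 × 13200 = 792000.
Difference = 72000/91 frames (≈ 791.2088); B is ahead of A.

72000/91 frames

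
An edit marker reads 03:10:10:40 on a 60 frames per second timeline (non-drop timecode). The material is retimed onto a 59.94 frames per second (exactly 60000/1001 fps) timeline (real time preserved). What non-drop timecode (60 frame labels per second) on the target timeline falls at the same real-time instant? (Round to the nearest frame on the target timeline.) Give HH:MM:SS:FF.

Source frame index: (3×3600 + 10×60 + 10) × 60 + 40 = 684640.
Real time: 684640 / (60) = 34232/3 s.
Target frame: (34232/3) × (60000/1001) = 62240000/91 ≈ 683956.044 → 683956.
At 60 labels/s: frame 683956 → 03:09:59:16.

03:09:59:16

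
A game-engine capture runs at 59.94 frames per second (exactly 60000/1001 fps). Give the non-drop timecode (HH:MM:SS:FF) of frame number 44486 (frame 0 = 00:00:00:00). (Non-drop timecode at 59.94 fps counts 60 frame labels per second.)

44486 ÷ 60 = 741 full seconds, remainder 26 frames.
741 s = 0 h 12 min 21 s.
Timecode: 00:12:21:26.

00:12:21:26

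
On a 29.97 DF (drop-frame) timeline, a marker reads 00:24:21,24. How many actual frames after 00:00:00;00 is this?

43810

As if non-drop at 30 labels/s: (0 × 3600 + 24 × 60 + 21) × 30 + 24 = 43854.
Minute boundaries passed: 24; those not divisible by 10: 24 − 2 = 22; dropped labels = 2 × 22 = 44.
Actual frame index = 43854 − 44 = 43810.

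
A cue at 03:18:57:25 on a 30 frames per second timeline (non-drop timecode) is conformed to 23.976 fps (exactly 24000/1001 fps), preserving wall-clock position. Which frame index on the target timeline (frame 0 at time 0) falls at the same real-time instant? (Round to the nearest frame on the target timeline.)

Source frame index: (3×3600 + 18×60 + 57) × 30 + 25 = 358135.
Real time: 358135 / (30) = 71627/6 s.
Target frame: (71627/6) × (24000/1001) = 286508000/1001 ≈ 286221.778 → 286222.

frame 286222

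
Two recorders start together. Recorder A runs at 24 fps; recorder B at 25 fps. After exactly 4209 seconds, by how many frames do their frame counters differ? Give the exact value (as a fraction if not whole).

A emits 24 × 4209 = 101016 frames; B emits 25 × 4209 = 105225.
Difference = 4209 frames; B is ahead of A.

4209 frames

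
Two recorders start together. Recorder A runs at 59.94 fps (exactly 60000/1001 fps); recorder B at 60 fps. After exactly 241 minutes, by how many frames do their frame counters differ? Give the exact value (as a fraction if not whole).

241 min = 14460 s.
A emits 60000/1001 × 14460 = 867600000/1001 frames; B emits 60 × 14460 = 867600.
Difference = 867600/1001 frames (≈ 866.7333); B is ahead of A.

867600/1001 frames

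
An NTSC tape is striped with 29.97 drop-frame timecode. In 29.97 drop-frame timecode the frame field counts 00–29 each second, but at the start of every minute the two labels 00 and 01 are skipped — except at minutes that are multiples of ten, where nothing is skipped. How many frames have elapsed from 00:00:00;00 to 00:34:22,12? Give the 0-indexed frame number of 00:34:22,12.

As if non-drop at 30 labels/s: (0 × 3600 + 34 × 60 + 22) × 30 + 12 = 61872.
Minute boundaries passed: 34; those not divisible by 10: 34 − 3 = 31; dropped labels = 2 × 31 = 62.
Actual frame index = 61872 − 62 = 61810.

61810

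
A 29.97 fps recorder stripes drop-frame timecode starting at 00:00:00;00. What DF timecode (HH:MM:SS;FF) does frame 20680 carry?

Ten DF minutes hold 17982 frames, so frame 20680 lies in block 1 (frames 17982–35963) with 2698 frames into that block.
The block's first minute is 1800 frames and the rest 1798 each; 2698 frames reaches minute 1, so 1 × 18 + 1 × 2 = 20 labels have been skipped so far.
Adding those back, label number 20680 + 20 = 20700 at 30 labels/s is 690 s + 0 f = 0 h 11 min 30 s frame 0, i.e. 00:11:30;00.

00:11:30;00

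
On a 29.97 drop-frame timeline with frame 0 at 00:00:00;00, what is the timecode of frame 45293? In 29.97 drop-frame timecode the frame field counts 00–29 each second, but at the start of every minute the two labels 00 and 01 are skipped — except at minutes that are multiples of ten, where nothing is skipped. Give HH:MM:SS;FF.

Each 10-minute DF block holds 10 × 60 × 30 − 9 × 2 = 17982 frames. 45293 ÷ 17982 → 2 full blocks, remainder 9329.
Within the partial block the first minute is 1800 frames and each further minute 1798, so 5 further minute boundaries passed. Total skipped labels = 18 × 2 + 2 × 5 = 46.
Non-drop label index = 45293 + 46 = 45339; at 30 labels/s that is 00:25:11:09, i.e. DF 00:25:11;09.

00:25:11;09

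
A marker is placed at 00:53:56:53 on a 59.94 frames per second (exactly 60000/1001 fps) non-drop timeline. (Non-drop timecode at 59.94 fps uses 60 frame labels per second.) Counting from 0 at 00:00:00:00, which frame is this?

Total seconds to the label: (0 × 3600 + 53 × 60 + 56) = 3236.
Frame index = 3236 × 60 + 53 = 194213.

194213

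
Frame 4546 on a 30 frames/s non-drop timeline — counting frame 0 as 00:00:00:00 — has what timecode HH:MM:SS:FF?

00:02:31:16

4546 ÷ 30 = 151 full seconds, remainder 16 frames.
151 s = 0 h 2 min 31 s.
Timecode: 00:02:31:16.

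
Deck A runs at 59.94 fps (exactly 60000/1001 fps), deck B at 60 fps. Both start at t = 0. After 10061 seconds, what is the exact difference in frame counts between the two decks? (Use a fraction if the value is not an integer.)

603660/1001 frames

A emits 60000/1001 × 10061 = 603660000/1001 frames; B emits 60 × 10061 = 603660.
Difference = 603660/1001 frames (≈ 603.0569); B is ahead of A.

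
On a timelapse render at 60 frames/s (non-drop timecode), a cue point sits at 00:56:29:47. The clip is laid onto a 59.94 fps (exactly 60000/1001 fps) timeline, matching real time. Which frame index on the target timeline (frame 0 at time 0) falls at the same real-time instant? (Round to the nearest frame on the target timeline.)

frame 203184

Source frame index: (0×3600 + 56×60 + 29) × 60 + 47 = 203387.
Real time: 203387 / (60) = 203387/60 s.
Target frame: (203387/60) × (60000/1001) = 203387000/1001 ≈ 203183.816 → 203184.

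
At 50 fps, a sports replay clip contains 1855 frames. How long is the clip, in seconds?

37.1 seconds

Running time = 1855 / (50) = 37.1 s.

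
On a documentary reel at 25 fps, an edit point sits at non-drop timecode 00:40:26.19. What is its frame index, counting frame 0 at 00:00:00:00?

frame 60669

Total seconds to the label: (0 × 3600 + 40 × 60 + 26) = 2426.
Frame index = 2426 × 25 + 19 = 60669.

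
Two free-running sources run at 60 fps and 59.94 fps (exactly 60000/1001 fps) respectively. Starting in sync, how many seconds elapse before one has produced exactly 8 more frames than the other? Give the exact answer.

2002/15 seconds

The gap grows by |60000/1001 − 60| = 60/1001 frames per second.
Time for a 8-frame gap: 8 ÷ (60/1001) = 2002/15 s.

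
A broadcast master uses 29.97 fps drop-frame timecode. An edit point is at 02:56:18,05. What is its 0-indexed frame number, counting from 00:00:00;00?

As if non-drop at 30 labels/s: (2 × 3600 + 56 × 60 + 18) × 30 + 5 = 317345.
Minute boundaries passed: 176; those not divisible by 10: 176 − 17 = 159; dropped labels = 2 × 159 = 318.
Actual frame index = 317345 − 318 = 317027.

317027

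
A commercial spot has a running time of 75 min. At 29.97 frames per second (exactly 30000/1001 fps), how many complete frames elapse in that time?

75 min = 4500 s.
Frames = 4500 × 30000/1001 = 135000000/1001 ≈ 134865.1349.
Complete frames: 134865.

134865 frames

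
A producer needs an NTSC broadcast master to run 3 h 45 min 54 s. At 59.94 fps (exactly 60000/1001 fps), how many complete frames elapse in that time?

812427 frames

3 h 45 min 54 s = 13554 s.
Frames = 13554 × 60000/1001 = 813240000/1001 ≈ 812427.5724.
Complete frames: 812427.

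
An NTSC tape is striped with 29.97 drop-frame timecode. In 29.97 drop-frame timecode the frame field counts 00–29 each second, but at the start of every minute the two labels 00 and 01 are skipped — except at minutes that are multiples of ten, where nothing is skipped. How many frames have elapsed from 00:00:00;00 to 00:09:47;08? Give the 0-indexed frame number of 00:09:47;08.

17600

As if non-drop at 30 labels/s: (0 × 3600 + 9 × 60 + 47) × 30 + 8 = 17618.
Minute boundaries passed: 9; those not divisible by 10: 9 − 0 = 9; dropped labels = 2 × 9 = 18.
Actual frame index = 17618 − 18 = 17600.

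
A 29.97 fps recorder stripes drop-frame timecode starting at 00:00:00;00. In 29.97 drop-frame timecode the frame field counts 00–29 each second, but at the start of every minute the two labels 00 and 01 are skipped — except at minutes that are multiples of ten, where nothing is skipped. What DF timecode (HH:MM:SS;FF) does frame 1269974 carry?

Ten DF minutes hold 17982 frames, so frame 1269974 lies in block 70 (frames 1258740–1276721) with 11234 frames into that block.
The block's first minute is 1800 frames and the rest 1798 each; 11234 frames reaches minute 6, so 70 × 18 + 6 × 2 = 1272 labels have been skipped so far.
Adding those back, label number 1269974 + 1272 = 1271246 at 30 labels/s is 42374 s + 26 f = 11 h 46 min 14 s frame 26, i.e. 11:46:14;26.

11:46:14;26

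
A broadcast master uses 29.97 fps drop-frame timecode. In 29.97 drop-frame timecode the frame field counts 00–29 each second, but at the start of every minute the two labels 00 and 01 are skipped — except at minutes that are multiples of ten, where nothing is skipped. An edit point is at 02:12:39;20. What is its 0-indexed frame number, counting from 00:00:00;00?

238552

Complete 10-minute blocks: 13, each 17982 frames → 233766.
Remaining 2 whole minutes in the current block: 1800 + 1 × 1798 = 3598 frames.
Within the current minute: 39 × 30 + 20 − 2 = 1188 (labels ;00/;01 skipped at this minute). Total = 233766 + 3598 + 1188 = 238552.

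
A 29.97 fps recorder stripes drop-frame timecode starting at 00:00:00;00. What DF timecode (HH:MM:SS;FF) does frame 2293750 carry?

Each 10-minute DF block holds 10 × 60 × 30 − 9 × 2 = 17982 frames. 2293750 ÷ 17982 → 127 full blocks, remainder 10036.
Within the partial block the first minute is 1800 frames and each further minute 1798, so 5 further minute boundaries passed. Total skipped labels = 18 × 127 + 2 × 5 = 2296.
Non-drop label index = 2293750 + 2296 = 2296046; at 30 labels/s that is 21:15:34:26, i.e. DF 21:15:34;26.

21:15:34;26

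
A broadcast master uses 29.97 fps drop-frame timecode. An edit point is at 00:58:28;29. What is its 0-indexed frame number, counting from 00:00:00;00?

105163

Complete 10-minute blocks: 5, each 17982 frames → 89910.
Remaining 8 whole minutes in the current block: 1800 + 7 × 1798 = 14386 frames.
Within the current minute: 28 × 30 + 29 − 2 = 867 (labels ;00/;01 skipped at this minute). Total = 89910 + 14386 + 867 = 105163.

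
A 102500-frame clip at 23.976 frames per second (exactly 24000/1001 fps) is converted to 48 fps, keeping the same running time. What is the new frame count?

Target frames = source frames × (target rate / source rate) = 102500 × (48)/(24000/1001) = 102500 × 1001/500 = 205205.

205205 frames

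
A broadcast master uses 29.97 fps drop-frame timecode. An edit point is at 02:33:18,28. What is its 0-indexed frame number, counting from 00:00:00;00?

As if non-drop at 30 labels/s: (2 × 3600 + 33 × 60 + 18) × 30 + 28 = 275968.
Minute boundaries passed: 153; those not divisible by 10: 153 − 15 = 138; dropped labels = 2 × 138 = 276.
Actual frame index = 275968 − 276 = 275692.

275692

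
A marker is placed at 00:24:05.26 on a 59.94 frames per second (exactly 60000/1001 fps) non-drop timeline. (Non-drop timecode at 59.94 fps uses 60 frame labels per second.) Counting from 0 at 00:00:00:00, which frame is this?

Total seconds to the label: (0 × 3600 + 24 × 60 + 5) = 1445.
Frame index = 1445 × 60 + 26 = 86726.

86726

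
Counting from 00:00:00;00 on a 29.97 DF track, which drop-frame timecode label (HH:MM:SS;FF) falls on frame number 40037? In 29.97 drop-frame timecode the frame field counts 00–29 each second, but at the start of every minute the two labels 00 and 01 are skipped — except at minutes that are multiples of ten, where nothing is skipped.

Ten DF minutes hold 17982 frames, so frame 40037 lies in block 2 (frames 35964–53945) with 4073 frames into that block.
The block's first minute is 1800 frames and the rest 1798 each; 4073 frames reaches minute 2, so 2 × 18 + 2 × 2 = 40 labels have been skipped so far.
Adding those back, label number 40037 + 40 = 40077 at 30 labels/s is 1335 s + 27 f = 0 h 22 min 15 s frame 27, i.e. 00:22:15;27.

00:22:15;27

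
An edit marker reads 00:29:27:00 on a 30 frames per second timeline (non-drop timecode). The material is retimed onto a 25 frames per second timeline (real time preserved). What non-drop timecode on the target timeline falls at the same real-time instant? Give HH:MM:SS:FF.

00:29:27:00

Source frame index: (0×3600 + 29×60 + 27) × 30 + 0 = 53010.
Real time: 53010 / (30) = 1767 s.
Target frame: (1767) × (25) = 44175.
At 25 labels/s: frame 44175 → 00:29:27:00.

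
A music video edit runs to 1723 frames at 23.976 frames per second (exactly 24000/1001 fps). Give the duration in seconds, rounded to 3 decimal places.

Running time = 1723 × 1001/24000 = 1724723/24000 s ≈ 71.863 s.

71.863 seconds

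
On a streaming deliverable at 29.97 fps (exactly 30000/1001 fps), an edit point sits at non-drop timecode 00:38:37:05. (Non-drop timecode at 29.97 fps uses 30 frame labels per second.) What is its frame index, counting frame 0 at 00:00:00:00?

frame 69515

Total seconds to the label: (0 × 3600 + 38 × 60 + 37) = 2317.
Frame index = 2317 × 30 + 5 = 69515.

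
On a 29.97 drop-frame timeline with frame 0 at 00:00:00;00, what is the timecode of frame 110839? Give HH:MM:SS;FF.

Ten DF minutes hold 17982 frames, so frame 110839 lies in block 6 (frames 107892–125873) with 2947 frames into that block.
The block's first minute is 1800 frames and the rest 1798 each; 2947 frames reaches minute 1, so 6 × 18 + 1 × 2 = 110 labels have been skipped so far.
Adding those back, label number 110839 + 110 = 110949 at 30 labels/s is 3698 s + 9 f = 1 h 1 min 38 s frame 9, i.e. 01:01:38;09.

01:01:38;09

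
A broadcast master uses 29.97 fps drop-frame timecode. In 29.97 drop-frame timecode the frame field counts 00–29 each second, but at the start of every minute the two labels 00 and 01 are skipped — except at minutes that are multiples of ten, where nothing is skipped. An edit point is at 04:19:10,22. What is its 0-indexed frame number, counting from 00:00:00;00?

As if non-drop at 30 labels/s: (4 × 3600 + 19 × 60 + 10) × 30 + 22 = 466522.
Minute boundaries passed: 259; those not divisible by 10: 259 − 25 = 234; dropped labels = 2 × 234 = 468.
Actual frame index = 466522 − 468 = 466054.

466054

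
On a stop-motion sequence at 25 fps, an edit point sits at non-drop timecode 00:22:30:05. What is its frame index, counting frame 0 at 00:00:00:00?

Total seconds to the label: (0 × 3600 + 22 × 60 + 30) = 1350.
Frame index = 1350 × 25 + 5 = 33755.

33755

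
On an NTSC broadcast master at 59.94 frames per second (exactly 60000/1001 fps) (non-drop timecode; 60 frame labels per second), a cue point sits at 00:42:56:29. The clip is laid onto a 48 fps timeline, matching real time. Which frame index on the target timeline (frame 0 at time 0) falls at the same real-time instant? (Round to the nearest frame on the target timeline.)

Source frame index: (0×3600 + 42×60 + 56) × 60 + 29 = 154589.
Real time: 154589 / (60000/1001) = 154743589/60000 s.
Target frame: (154743589/60000) × (48) = 154743589/1250 ≈ 123794.871 → 123795.

frame 123795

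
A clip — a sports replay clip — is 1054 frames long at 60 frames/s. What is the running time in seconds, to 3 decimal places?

Running time = 1054 × 1/60 = 527/30 s ≈ 17.567 s.

17.567 seconds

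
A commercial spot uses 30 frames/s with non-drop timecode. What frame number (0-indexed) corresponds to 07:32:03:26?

frame 813716

Total seconds to the label: (7 × 3600 + 32 × 60 + 3) = 27123.
Frame index = 27123 × 30 + 26 = 813716.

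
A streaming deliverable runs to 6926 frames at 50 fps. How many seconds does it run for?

Running time = 6926 / (50) = 138.52 s.

138.52 seconds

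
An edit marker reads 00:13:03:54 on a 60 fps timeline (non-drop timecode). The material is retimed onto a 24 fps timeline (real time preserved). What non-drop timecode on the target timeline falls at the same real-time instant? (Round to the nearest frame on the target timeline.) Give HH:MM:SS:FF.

Source frame index: (0×3600 + 13×60 + 3) × 60 + 54 = 47034.
Real time: 47034 / (60) = 7839/10 s.
Target frame: (7839/10) × (24) = 94068/5 ≈ 18813.600 → 18814.
At 24 labels/s: frame 18814 → 00:13:03:22.

00:13:03:22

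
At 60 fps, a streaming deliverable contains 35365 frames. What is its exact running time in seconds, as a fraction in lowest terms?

7073/12 seconds

Running time = 35365 ÷ (60) = 35365 × 1/60 = 7073/12 s.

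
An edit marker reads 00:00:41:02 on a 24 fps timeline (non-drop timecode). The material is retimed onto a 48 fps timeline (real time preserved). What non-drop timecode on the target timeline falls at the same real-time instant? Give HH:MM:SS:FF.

00:00:41:04

Source frame index: (0×3600 + 0×60 + 41) × 24 + 2 = 986.
Real time: 986 / (24) = 493/12 s.
Target frame: (493/12) × (48) = 1972.
At 48 labels/s: frame 1972 → 00:00:41:04.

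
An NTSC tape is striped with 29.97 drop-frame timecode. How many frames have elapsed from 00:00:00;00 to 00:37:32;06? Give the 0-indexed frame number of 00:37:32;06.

67498

Complete 10-minute blocks: 3, each 17982 frames → 53946.
Remaining 7 whole minutes in the current block: 1800 + 6 × 1798 = 12588 frames.
Within the current minute: 32 × 30 + 6 − 2 = 964 (labels ;00/;01 skipped at this minute). Total = 53946 + 12588 + 964 = 67498.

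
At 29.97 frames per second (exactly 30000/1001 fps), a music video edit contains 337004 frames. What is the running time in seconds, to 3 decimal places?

Running time = 337004 × 1001/30000 = 84335251/7500 s ≈ 11244.700 s.

11244.700 seconds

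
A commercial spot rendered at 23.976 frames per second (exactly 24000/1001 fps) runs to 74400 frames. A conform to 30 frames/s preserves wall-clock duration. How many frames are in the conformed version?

93093 frames

Target frames = source frames × (target rate / source rate) = 74400 × (30)/(24000/1001) = 74400 × 1001/800 = 93093.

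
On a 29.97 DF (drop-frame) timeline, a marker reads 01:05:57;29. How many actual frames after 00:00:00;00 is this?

As if non-drop at 30 labels/s: (1 × 3600 + 5 × 60 + 57) × 30 + 29 = 118739.
Minute boundaries passed: 65; those not divisible by 10: 65 − 6 = 59; dropped labels = 2 × 59 = 118.
Actual frame index = 118739 − 118 = 118621.

118621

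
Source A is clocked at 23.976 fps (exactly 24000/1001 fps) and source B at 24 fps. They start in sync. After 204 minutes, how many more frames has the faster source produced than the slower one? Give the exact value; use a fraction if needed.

204 min = 12240 s.
A emits 24000/1001 × 12240 = 293760000/1001 frames; B emits 24 × 12240 = 293760.
Difference = 293760/1001 frames (≈ 293.4665); B is ahead of A.

293760/1001 frames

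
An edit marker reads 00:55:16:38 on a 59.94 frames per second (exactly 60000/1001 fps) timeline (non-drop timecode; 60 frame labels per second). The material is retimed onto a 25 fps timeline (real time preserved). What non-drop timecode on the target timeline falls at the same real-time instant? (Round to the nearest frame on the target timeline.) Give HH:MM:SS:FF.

Source frame index: (0×3600 + 55×60 + 16) × 60 + 38 = 198998.
Real time: 198998 / (60000/1001) = 99598499/30000 s.
Target frame: (99598499/30000) × (25) = 99598499/1200 ≈ 82998.749 → 82999.
At 25 labels/s: frame 82999 → 00:55:19:24.

00:55:19:24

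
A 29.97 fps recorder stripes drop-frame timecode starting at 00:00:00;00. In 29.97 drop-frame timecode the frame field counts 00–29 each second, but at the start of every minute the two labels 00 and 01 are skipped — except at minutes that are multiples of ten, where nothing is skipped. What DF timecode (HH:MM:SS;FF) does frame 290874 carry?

Ten DF minutes hold 17982 frames, so frame 290874 lies in block 16 (frames 287712–305693) with 3162 frames into that block.
The block's first minute is 1800 frames and the rest 1798 each; 3162 frames reaches minute 1, so 16 × 18 + 1 × 2 = 290 labels have been skipped so far.
Adding those back, label number 290874 + 290 = 291164 at 30 labels/s is 9705 s + 14 f = 2 h 41 min 45 s frame 14, i.e. 02:41:45;14.

02:41:45;14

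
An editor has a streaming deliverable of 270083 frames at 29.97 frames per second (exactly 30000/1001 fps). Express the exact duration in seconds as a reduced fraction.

270353083/30000 seconds

Running time = 270083 ÷ (30000/1001) = 270083 × 1001/30000 = 270353083/30000 s.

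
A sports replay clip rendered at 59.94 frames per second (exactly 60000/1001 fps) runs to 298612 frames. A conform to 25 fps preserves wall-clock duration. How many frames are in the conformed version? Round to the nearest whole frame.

124546 frames

Frames at target rate = 298612 × (25) / (60000/1001) = 74727653/600 ≈ 124546.088.
Nearest whole frame: 124546.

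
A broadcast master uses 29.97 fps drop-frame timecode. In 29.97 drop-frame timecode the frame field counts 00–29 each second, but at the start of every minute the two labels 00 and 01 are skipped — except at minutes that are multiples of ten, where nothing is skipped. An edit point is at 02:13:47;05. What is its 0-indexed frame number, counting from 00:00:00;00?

As if non-drop at 30 labels/s: (2 × 3600 + 13 × 60 + 47) × 30 + 5 = 240815.
Minute boundaries passed: 133; those not divisible by 10: 133 − 13 = 120; dropped labels = 2 × 120 = 240.
Actual frame index = 240815 − 240 = 240575.

240575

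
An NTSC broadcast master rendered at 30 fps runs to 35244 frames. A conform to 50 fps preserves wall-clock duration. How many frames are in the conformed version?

Target frames = source frames × (target rate / source rate) = 35244 × (50)/(30) = 35244 × 5/3 = 58740.

58740 frames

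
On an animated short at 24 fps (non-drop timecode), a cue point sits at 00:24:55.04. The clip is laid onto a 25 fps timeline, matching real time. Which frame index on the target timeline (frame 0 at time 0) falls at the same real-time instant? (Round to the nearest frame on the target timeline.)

frame 37379

Source frame index: (0×3600 + 24×60 + 55) × 24 + 4 = 35884.
Real time: 35884 / (24) = 8971/6 s.
Target frame: (8971/6) × (25) = 224275/6 ≈ 37379.167 → 37379.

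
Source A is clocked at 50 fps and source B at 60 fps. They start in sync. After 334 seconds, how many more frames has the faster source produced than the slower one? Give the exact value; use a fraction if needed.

A emits 50 × 334 = 16700 frames; B emits 60 × 334 = 20040.
Difference = 3340 frames; B is ahead of A.

3340 frames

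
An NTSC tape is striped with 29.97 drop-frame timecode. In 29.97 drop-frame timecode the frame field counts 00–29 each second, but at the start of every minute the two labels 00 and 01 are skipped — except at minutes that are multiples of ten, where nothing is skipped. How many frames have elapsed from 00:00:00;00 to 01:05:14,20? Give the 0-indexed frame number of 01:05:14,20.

117322

As if non-drop at 30 labels/s: (1 × 3600 + 5 × 60 + 14) × 30 + 20 = 117440.
Minute boundaries passed: 65; those not divisible by 10: 65 − 6 = 59; dropped labels = 2 × 59 = 118.
Actual frame index = 117440 − 118 = 117322.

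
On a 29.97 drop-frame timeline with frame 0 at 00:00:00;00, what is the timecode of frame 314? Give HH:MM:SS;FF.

00:00:10;14

Ten DF minutes hold 17982 frames, so frame 314 lies in block 0 (frames 0–17981) with 314 frames into that block.
The block's first minute is 1800 frames and the rest 1798 each; 314 frames reaches minute 0, so 0 × 18 + 0 × 2 = 0 labels have been skipped so far.
Adding those back, label number 314 + 0 = 314 at 30 labels/s is 10 s + 14 f = 0 h 0 min 10 s frame 14, i.e. 00:00:10;14.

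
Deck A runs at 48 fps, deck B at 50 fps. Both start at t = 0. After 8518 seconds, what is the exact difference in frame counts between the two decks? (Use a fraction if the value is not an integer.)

17036 frames

A emits 48 × 8518 = 408864 frames; B emits 50 × 8518 = 425900.
Difference = 17036 frames; B is ahead of A.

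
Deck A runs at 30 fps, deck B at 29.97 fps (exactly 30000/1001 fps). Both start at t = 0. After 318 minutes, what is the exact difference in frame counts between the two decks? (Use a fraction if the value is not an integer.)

572400/1001 frames

318 min = 19080 s.
A emits 30 × 19080 = 572400 frames; B emits 30000/1001 × 19080 = 572400000/1001.
Difference = 572400/1001 frames (≈ 571.8282); B is behind A.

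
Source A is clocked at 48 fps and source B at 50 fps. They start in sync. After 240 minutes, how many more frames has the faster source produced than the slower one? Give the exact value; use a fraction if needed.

28800 frames

240 min = 14400 s.
A emits 48 × 14400 = 691200 frames; B emits 50 × 14400 = 720000.
Difference = 28800 frames; B is ahead of A.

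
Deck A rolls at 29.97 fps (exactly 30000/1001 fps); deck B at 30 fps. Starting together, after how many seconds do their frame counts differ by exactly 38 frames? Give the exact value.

The gap grows by |30 − 30000/1001| = 30/1001 frames per second.
Time for a 38-frame gap: 38 ÷ (30/1001) = 19019/15 s.

19019/15 seconds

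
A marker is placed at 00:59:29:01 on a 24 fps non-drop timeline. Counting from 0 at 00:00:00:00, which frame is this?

Total seconds to the label: (0 × 3600 + 59 × 60 + 29) = 3569.
Frame index = 3569 × 24 + 1 = 85657.

85657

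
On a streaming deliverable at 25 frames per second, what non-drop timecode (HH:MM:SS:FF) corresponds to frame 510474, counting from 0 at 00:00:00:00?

510474 ÷ 25 = 20418 full seconds, remainder 24 frames.
20418 s = 5 h 40 min 18 s.
Timecode: 05:40:18:24.

05:40:18:24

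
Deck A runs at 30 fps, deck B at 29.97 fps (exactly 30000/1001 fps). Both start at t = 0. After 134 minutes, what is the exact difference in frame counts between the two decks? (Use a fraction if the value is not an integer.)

241200/1001 frames

134 min = 8040 s.
A emits 30 × 8040 = 241200 frames; B emits 30000/1001 × 8040 = 241200000/1001.
Difference = 241200/1001 frames (≈ 240.9590); B is behind A.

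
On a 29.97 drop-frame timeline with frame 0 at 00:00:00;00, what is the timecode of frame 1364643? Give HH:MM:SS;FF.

12:38:53;19

Ten DF minutes hold 17982 frames, so frame 1364643 lies in block 75 (frames 1348650–1366631) with 15993 frames into that block.
The block's first minute is 1800 frames and the rest 1798 each; 15993 frames reaches minute 8, so 75 × 18 + 8 × 2 = 1366 labels have been skipped so far.
Adding those back, label number 1364643 + 1366 = 1366009 at 30 labels/s is 45533 s + 19 f = 12 h 38 min 53 s frame 19, i.e. 12:38:53;19.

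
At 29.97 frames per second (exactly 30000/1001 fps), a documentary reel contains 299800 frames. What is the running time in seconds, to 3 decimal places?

Running time = 299800 × 1001/30000 = 1500499/150 s ≈ 10003.327 s.

10003.327 seconds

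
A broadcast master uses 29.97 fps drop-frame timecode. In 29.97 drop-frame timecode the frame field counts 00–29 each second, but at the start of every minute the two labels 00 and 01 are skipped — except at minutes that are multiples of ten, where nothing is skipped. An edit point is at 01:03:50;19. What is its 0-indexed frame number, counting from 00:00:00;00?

Complete 10-minute blocks: 6, each 17982 frames → 107892.
Remaining 3 whole minutes in the current block: 1800 + 2 × 1798 = 5396 frames.
Within the current minute: 50 × 30 + 19 − 2 = 1517 (labels ;00/;01 skipped at this minute). Total = 107892 + 5396 + 1517 = 114805.

114805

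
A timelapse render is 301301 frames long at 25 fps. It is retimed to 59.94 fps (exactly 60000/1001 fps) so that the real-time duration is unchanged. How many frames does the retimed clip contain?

722400 frames

Target frames = source frames × (target rate / source rate) = 301301 × (60000/1001)/(25) = 301301 × 2400/1001 = 722400.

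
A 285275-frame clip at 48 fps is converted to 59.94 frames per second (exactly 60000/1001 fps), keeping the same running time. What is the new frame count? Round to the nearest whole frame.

356238 frames

Frames at target rate = 285275 × (60000/1001) / (48) = 356593750/1001 ≈ 356237.512.
Nearest whole frame: 356238.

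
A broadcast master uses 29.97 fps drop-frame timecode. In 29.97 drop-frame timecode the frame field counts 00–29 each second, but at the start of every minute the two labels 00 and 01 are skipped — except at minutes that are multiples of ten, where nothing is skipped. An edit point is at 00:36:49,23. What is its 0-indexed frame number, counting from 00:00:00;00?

66227

Complete 10-minute blocks: 3, each 17982 frames → 53946.
Remaining 6 whole minutes in the current block: 1800 + 5 × 1798 = 10790 frames.
Within the current minute: 49 × 30 + 23 − 2 = 1491 (labels ;00/;01 skipped at this minute). Total = 53946 + 10790 + 1491 = 66227.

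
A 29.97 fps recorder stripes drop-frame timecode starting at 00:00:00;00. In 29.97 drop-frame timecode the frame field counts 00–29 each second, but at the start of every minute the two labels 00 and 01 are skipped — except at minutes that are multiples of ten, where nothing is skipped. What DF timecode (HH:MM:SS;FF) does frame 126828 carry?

01:10:31;24

Each 10-minute DF block holds 10 × 60 × 30 − 9 × 2 = 17982 frames. 126828 ÷ 17982 → 7 full blocks, remainder 954.
Within the partial block the first minute is 1800 frames and each further minute 1798, so 0 further minute boundaries passed. Total skipped labels = 18 × 7 + 2 × 0 = 126.
Non-drop label index = 126828 + 126 = 126954; at 30 labels/s that is 01:10:31:24, i.e. DF 01:10:31;24.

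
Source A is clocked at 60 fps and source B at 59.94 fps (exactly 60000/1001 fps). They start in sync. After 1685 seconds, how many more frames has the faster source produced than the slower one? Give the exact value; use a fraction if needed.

101100/1001 frames

A emits 60 × 1685 = 101100 frames; B emits 60000/1001 × 1685 = 101100000/1001.
Difference = 101100/1001 frames (≈ 100.9990); B is behind A.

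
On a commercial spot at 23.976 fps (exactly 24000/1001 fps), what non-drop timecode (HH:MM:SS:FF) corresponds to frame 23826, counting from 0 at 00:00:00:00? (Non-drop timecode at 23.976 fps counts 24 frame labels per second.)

23826 ÷ 24 = 992 full seconds, remainder 18 frames.
992 s = 0 h 16 min 32 s.
Timecode: 00:16:32:18.

00:16:32:18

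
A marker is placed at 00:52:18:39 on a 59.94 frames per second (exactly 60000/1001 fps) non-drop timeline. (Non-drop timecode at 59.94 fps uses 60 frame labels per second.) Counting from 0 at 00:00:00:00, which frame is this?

frame 188319

Total seconds to the label: (0 × 3600 + 52 × 60 + 18) = 3138.
Frame index = 3138 × 60 + 39 = 188319.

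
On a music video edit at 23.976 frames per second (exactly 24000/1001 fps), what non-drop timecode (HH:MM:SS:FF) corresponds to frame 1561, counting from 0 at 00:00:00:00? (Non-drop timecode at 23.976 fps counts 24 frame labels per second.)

1561 ÷ 24 = 65 full seconds, remainder 1 frame.
65 s = 0 h 1 min 5 s.
Timecode: 00:01:05:01.

00:01:05:01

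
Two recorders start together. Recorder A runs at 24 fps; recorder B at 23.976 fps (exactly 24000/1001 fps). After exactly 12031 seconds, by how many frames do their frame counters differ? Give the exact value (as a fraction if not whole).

288744/1001 frames

A emits 24 × 12031 = 288744 frames; B emits 24000/1001 × 12031 = 288744000/1001.
Difference = 288744/1001 frames (≈ 288.4555); B is behind A.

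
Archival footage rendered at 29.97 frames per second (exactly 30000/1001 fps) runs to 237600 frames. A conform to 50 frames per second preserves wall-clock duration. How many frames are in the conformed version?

396396 frames

Target frames = source frames × (target rate / source rate) = 237600 × (50)/(30000/1001) = 237600 × 1001/600 = 396396.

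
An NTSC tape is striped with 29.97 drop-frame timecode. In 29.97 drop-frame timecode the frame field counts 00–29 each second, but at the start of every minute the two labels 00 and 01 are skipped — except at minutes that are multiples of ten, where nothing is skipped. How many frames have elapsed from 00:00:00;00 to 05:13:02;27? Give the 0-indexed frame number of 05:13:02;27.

As if non-drop at 30 labels/s: (5 × 3600 + 13 × 60 + 2) × 30 + 27 = 563487.
Minute boundaries passed: 313; those not divisible by 10: 313 − 31 = 282; dropped labels = 2 × 282 = 564.
Actual frame index = 563487 − 564 = 562923.

562923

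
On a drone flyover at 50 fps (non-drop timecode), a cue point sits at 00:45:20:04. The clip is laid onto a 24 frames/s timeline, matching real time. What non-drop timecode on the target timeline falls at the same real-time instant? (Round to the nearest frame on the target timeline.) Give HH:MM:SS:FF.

Source frame index: (0×3600 + 45×60 + 20) × 50 + 4 = 136004.
Real time: 136004 / (50) = 68002/25 s.
Target frame: (68002/25) × (24) = 1632048/25 ≈ 65281.920 → 65282.
At 24 labels/s: frame 65282 → 00:45:20:02.

00:45:20:02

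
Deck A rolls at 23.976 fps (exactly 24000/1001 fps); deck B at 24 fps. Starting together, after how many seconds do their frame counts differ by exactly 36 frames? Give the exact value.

The gap grows by |24 − 24000/1001| = 24/1001 frames per second.
Time for a 36-frame gap: 36 ÷ (24/1001) = 1501.5 s.

1501.5 seconds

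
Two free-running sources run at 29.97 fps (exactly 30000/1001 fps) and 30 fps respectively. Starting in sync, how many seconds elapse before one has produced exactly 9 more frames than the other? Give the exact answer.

The gap grows by |30 − 30000/1001| = 30/1001 frames per second.
Time for a 9-frame gap: 9 ÷ (30/1001) = 300.3 s.

300.3 seconds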